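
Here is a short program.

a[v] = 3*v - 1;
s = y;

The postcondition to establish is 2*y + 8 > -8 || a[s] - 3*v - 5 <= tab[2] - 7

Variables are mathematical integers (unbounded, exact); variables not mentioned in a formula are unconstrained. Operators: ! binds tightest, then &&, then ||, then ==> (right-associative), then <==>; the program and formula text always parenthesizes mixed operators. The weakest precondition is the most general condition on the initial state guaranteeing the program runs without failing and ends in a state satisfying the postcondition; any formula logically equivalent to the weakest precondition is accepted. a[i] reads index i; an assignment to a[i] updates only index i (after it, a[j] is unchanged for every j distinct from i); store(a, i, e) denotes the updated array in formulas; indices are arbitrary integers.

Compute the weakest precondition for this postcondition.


Working backward. After the program, the postcondition 2*y + 8 > -8 || a[s] - 3*v - 5 <= tab[2] - 7 must hold; in canonical form it is 2*y > -16 || a[s] <= tab[2] + 3*v - 2.
Before s := y: 2*y > -16 || a[y] <= tab[2] + 3*v - 2
Before a[v] := 3*v - 1: 2*y > -16 || store(a, v, 3*v - 1)[y] <= tab[2] + 3*v - 2
Answer: WP = 2*y > -16 || store(a, v, 3*v - 1)[y] <= tab[2] + 3*v - 2


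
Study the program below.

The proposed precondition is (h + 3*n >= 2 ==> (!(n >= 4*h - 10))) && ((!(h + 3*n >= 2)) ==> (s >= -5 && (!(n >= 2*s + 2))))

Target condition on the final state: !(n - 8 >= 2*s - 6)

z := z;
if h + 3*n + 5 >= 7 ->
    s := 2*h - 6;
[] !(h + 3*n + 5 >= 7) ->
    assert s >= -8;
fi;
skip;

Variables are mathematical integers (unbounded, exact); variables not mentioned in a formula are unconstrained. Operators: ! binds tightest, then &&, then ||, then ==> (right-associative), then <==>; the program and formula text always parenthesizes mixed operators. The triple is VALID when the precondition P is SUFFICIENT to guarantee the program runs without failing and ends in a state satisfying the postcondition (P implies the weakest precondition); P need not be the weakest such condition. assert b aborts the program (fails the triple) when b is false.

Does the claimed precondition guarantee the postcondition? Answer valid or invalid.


Working backward. After the program, the postcondition !(n - 8 >= 2*s - 6) must hold; in canonical form it is !(n >= 2*s + 2).
Before skip: !(n >= 2*s + 2)
Then branch requires !(n >= 4*h - 10); else branch requires s >= -8 && (!(n >= 2*s + 2)).
Before the if: (h + 3*n >= 2 ==> (!(n >= 4*h - 10))) && ((!(h + 3*n >= 2)) ==> (s >= -8 && (!(n >= 2*s + 2))))
Before z := z: (h + 3*n >= 2 ==> (!(n >= 4*h - 10))) && ((!(h + 3*n >= 2)) ==> (s >= -8 && (!(n >= 2*s + 2))))
The weakest precondition is (h + 3*n >= 2 ==> (!(n >= 4*h - 10))) && ((!(h + 3*n >= 2)) ==> (s >= -8 && (!(n >= 2*s + 2)))).
Check whether (h + 3*n >= 2 ==> (!(n >= 4*h - 10))) && ((!(h + 3*n >= 2)) ==> (s >= -5 && (!(n >= 2*s + 2)))) implies it.
Every state satisfying the precondition satisfies the weakest precondition: the implication holds.
Answer: valid


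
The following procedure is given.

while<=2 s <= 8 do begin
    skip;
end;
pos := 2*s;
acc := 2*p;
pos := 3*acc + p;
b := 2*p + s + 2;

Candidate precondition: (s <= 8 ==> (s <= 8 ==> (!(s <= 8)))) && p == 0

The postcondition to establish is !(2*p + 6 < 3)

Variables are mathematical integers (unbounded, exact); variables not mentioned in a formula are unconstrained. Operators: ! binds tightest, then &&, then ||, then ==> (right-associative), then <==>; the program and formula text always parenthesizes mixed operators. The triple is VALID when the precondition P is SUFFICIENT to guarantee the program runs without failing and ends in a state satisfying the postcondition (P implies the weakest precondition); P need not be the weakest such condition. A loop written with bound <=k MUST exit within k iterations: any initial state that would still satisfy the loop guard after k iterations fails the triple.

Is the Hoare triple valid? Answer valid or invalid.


Working backward. After the program, the postcondition !(2*p + 6 < 3) must hold; in canonical form it is !(2*p < -3).
Before b := 2*p + s + 2: !(2*p < -3)
Before pos := 3*acc + p: !(2*p < -3)
Before acc := 2*p: !(2*p < -3)
Before pos := 2*s: !(2*p < -3)
Before the loop (bound <=2), unroll the exhaustion recursion (WP_0 = exit-now case; WP_j = one more guarded iteration, up to j = 2):
  WP_0: (!(s <= 8)) && (!(2*p < -3))
  WP_1: (s <= 8 ==> ((!(s <= 8)) && (!(2*p < -3)))) && ((!(s <= 8)) ==> (!(2*p < -3)))
  WP_2: (s <= 8 ==> ((s <= 8 ==> ((!(s <= 8)) && (!(2*p < -3)))) && ((!(s <= 8)) ==> (!(2*p < -3))))) && ((!(s <= 8)) ==> (!(2*p < -3)))
So before the loop: (s <= 8 ==> ((s <= 8 ==> ((!(s <= 8)) && (!(2*p < -3)))) && ((!(s <= 8)) ==> (!(2*p < -3))))) && ((!(s <= 8)) ==> (!(2*p < -3)))
The weakest precondition is (s <= 8 ==> ((s <= 8 ==> ((!(s <= 8)) && (!(2*p < -3)))) && ((!(s <= 8)) ==> (!(2*p < -3))))) && ((!(s <= 8)) ==> (!(2*p < -3))).
Check whether (s <= 8 ==> (s <= 8 ==> (!(s <= 8)))) && p == 0 implies it.
Every state satisfying the precondition satisfies the weakest precondition: the implication holds.
Answer: valid


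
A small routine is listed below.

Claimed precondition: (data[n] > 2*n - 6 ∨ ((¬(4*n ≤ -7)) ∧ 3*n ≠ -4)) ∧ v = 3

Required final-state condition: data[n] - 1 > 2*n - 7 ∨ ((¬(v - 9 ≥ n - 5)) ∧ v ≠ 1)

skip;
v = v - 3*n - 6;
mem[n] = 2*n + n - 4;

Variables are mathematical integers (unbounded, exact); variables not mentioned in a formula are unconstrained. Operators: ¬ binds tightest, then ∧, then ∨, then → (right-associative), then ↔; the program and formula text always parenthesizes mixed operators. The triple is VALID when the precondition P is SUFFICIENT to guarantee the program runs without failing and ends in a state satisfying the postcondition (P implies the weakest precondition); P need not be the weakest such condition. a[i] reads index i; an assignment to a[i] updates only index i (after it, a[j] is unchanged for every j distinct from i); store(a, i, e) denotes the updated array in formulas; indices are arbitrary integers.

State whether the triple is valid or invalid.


Working backward. After the program, the postcondition data[n] - 1 > 2*n - 7 ∨ ((¬(v - 9 ≥ n - 5)) ∧ v ≠ 1) must hold; in canonical form it is data[n] > 2*n - 6 ∨ ((¬(v ≥ n + 4)) ∧ v ≠ 1).
Before mem[n] := 2*n + n - 4: data[n] > 2*n - 6 ∨ ((¬(v ≥ n + 4)) ∧ v ≠ 1)
Before v := v - 3*n - 6: data[n] > 2*n - 6 ∨ ((¬(v ≥ 4*n + 10)) ∧ v ≠ 3*n + 7)
Before skip: data[n] > 2*n - 6 ∨ ((¬(v ≥ 4*n + 10)) ∧ v ≠ 3*n + 7)
The weakest precondition is data[n] > 2*n - 6 ∨ ((¬(v ≥ 4*n + 10)) ∧ v ≠ 3*n + 7).
Check whether (data[n] > 2*n - 6 ∨ ((¬(4*n ≤ -7)) ∧ 3*n ≠ -4)) ∧ v = 3 implies it.
Every state satisfying the precondition satisfies the weakest precondition: the implication holds.
Answer: valid


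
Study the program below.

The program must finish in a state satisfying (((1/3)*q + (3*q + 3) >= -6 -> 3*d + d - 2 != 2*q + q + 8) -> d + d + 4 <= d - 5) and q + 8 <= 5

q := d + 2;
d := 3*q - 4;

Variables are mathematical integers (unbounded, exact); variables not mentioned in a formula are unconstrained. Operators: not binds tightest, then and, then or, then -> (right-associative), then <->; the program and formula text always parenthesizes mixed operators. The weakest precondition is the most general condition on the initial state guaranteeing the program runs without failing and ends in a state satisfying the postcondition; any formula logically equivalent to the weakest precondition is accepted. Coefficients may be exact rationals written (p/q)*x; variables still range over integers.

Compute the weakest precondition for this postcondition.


Working backward. After the program, the postcondition (((1/3)*q + (3*q + 3) >= -6 -> 3*d + d - 2 != 2*q + q + 8) -> d + d + 4 <= d - 5) and q + 8 <= 5 must hold; in canonical form it is (((10/3)*q >= -9 -> 4*d != 3*q + 10) -> d <= -9) and q <= -3.
Before d := 3*q - 4: (((10/3)*q >= -9 -> 9*q != 26) -> 3*q <= -5) and q <= -3
Before q := d + 2: (((10/3)*d >= -47/3 -> 9*d != 8) -> 3*d <= -11) and d <= -5
Answer: WP = (((10/3)*d >= -47/3 -> 9*d != 8) -> 3*d <= -11) and d <= -5


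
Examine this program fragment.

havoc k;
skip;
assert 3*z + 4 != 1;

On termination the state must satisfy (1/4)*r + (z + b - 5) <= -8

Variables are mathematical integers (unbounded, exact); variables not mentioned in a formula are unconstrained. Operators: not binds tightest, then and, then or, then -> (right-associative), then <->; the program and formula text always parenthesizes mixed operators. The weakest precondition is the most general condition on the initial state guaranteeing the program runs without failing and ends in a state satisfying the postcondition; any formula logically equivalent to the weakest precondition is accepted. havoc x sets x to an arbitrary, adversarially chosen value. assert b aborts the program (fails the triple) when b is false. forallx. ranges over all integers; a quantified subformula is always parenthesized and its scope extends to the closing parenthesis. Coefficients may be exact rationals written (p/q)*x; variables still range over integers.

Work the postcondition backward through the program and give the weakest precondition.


Working backward. After the program, the postcondition (1/4)*r + (z + b - 5) <= -8 must hold; in canonical form it is b + (1/4)*r + z <= -3.
Before assert 3*z + 4 != 1: 3*z != -3 and b + (1/4)*r + z <= -3
Before skip: 3*z != -3 and b + (1/4)*r + z <= -3
Before havoc k: 3*z != -3 and b + (1/4)*r + z <= -3
Answer: WP = 3*z != -3 and b + (1/4)*r + z <= -3


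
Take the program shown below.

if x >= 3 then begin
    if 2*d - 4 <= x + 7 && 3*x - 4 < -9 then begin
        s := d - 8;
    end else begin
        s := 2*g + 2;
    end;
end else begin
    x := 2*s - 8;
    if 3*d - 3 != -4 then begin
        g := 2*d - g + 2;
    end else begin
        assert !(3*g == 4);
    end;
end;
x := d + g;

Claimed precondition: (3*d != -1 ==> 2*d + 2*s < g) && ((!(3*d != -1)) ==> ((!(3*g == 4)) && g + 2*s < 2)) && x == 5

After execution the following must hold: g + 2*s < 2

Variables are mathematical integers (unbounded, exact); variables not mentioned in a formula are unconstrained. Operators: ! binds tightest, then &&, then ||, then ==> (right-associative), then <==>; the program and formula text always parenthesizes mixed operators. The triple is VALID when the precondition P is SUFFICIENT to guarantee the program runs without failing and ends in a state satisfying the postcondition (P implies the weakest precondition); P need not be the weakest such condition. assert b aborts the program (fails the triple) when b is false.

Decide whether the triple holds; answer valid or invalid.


Working backward. After the program, g + 2*s < 2 must hold.
Before x := d + g: g + 2*s < 2
Then branch requires ((2*d <= x + 11 && 3*x < -5) ==> 2*d + g < 18) && ((!(2*d <= x + 11 && 3*x < -5)) ==> 5*g < -2); else branch requires (3*d != -1 ==> 2*d + 2*s < g) && ((!(3*d != -1)) ==> ((!(3*g == 4)) && g + 2*s < 2)).
Before the if: (x >= 3 ==> (((2*d <= x + 11 && 3*x < -5) ==> 2*d + g < 18) && ((!(2*d <= x + 11 && 3*x < -5)) ==> 5*g < -2))) && ((!(x >= 3)) ==> ((3*d != -1 ==> 2*d + 2*s < g) && ((!(3*d != -1)) ==> ((!(3*g == 4)) && g + 2*s < 2))))
The weakest precondition is (x >= 3 ==> (((2*d <= x + 11 && 3*x < -5) ==> 2*d + g < 18) && ((!(2*d <= x + 11 && 3*x < -5)) ==> 5*g < -2))) && ((!(x >= 3)) ==> ((3*d != -1 ==> 2*d + 2*s < g) && ((!(3*d != -1)) ==> ((!(3*g == 4)) && g + 2*s < 2)))).
Check whether (3*d != -1 ==> 2*d + 2*s < g) && ((!(3*d != -1)) ==> ((!(3*g == 4)) && g + 2*s < 2)) && x == 5 implies it.
Countermodel: at the initial state d = 0, g = 1, s = 0, x = 5, the precondition holds but the weakest precondition fails.
Answer: invalid


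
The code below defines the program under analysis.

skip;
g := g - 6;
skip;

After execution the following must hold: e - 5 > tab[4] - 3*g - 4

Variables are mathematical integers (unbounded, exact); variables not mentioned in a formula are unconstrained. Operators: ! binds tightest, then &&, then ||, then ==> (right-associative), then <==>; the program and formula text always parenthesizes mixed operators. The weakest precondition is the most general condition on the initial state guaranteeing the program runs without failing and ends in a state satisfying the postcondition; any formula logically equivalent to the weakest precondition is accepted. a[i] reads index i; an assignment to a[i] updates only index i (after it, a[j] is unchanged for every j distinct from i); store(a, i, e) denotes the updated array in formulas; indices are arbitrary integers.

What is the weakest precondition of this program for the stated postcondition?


Working backward. After the program, the postcondition e - 5 > tab[4] - 3*g - 4 must hold; in canonical form it is e + 3*g > tab[4] + 1.
Before skip: e + 3*g > tab[4] + 1
Before g := g - 6: e + 3*g > tab[4] + 19
Before skip: e + 3*g > tab[4] + 19
Answer: WP = e + 3*g > tab[4] + 19


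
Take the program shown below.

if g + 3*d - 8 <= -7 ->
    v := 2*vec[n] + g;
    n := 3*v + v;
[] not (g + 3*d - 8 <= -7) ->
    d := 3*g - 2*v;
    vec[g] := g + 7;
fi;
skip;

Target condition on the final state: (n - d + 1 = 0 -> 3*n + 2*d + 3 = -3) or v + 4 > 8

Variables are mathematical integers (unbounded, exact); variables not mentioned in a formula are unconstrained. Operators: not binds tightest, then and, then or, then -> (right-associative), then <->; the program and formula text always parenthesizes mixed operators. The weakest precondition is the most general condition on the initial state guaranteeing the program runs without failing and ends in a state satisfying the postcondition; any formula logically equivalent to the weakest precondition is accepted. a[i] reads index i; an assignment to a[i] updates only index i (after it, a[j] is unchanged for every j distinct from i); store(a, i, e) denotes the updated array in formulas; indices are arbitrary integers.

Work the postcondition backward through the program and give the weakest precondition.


Working backward. After the program, the postcondition (n - d + 1 = 0 -> 3*n + 2*d + 3 = -3) or v + 4 > 8 must hold; in canonical form it is (n = d - 1 -> 2*d + 3*n = -6) or v > 4.
Before skip: (n = d - 1 -> 2*d + 3*n = -6) or v > 4
Then branch requires (8*vec[n] + 4*g = d - 1 -> 24*vec[n] + 2*d + 12*g = -6) or 2*vec[n] + g > 4; else branch requires (n + 2*v = 3*g - 1 -> 6*g + 3*n = 4*v - 6) or v > 4.
Before the if: (3*d + g <= 1 -> ((8*vec[n] + 4*g = d - 1 -> 24*vec[n] + 2*d + 12*g = -6) or 2*vec[n] + g > 4)) and ((not (3*d + g <= 1)) -> ((n + 2*v = 3*g - 1 -> 6*g + 3*n = 4*v - 6) or v > 4))
Answer: WP = (3*d + g <= 1 -> ((8*vec[n] + 4*g = d - 1 -> 24*vec[n] + 2*d + 12*g = -6) or 2*vec[n] + g > 4)) and ((not (3*d + g <= 1)) -> ((n + 2*v = 3*g - 1 -> 6*g + 3*n = 4*v - 6) or v > 4))


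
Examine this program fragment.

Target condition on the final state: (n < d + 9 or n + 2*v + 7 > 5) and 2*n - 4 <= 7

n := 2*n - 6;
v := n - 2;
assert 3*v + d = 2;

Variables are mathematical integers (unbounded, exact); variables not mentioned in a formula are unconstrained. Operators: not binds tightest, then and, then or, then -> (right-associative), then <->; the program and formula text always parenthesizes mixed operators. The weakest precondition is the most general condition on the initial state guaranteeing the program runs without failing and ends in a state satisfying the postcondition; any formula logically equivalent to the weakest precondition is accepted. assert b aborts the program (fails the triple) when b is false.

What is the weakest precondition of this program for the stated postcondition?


Working backward. After the program, the postcondition (n < d + 9 or n + 2*v + 7 > 5) and 2*n - 4 <= 7 must hold; in canonical form it is (n < d + 9 or n + 2*v > -2) and 2*n <= 11.
Before assert 3*v + d = 2: d + 3*v = 2 and (n < d + 9 or n + 2*v > -2) and 2*n <= 11
Before v := n - 2: d + 3*n = 8 and (n < d + 9 or 3*n > 2) and 2*n <= 11
Before n := 2*n - 6: d + 6*n = 26 and (2*n < d + 15 or 6*n > 20) and 4*n <= 23
Answer: WP = d + 6*n = 26 and (2*n < d + 15 or 6*n > 20) and 4*n <= 23


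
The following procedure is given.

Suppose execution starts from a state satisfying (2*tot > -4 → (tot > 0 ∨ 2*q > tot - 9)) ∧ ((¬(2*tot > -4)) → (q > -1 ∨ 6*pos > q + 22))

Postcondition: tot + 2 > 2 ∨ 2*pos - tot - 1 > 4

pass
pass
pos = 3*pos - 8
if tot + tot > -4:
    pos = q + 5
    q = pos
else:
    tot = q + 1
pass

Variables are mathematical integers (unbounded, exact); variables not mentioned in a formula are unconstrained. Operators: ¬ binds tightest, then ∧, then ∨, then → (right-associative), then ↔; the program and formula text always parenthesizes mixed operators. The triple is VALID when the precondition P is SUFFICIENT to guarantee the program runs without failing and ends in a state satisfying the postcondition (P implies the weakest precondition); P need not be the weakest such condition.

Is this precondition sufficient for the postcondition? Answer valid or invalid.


Working backward. After the program, the postcondition tot + 2 > 2 ∨ 2*pos - tot - 1 > 4 must hold; in canonical form it is tot > 0 ∨ 2*pos > tot + 5.
Before skip: tot > 0 ∨ 2*pos > tot + 5
Then branch requires tot > 0 ∨ 2*q > tot - 5; else branch requires q > -1 ∨ 2*pos > q + 6.
Before the if: (2*tot > -4 → (tot > 0 ∨ 2*q > tot - 5)) ∧ ((¬(2*tot > -4)) → (q > -1 ∨ 2*pos > q + 6))
Before pos := 3*pos - 8: (2*tot > -4 → (tot > 0 ∨ 2*q > tot - 5)) ∧ ((¬(2*tot > -4)) → (q > -1 ∨ 6*pos > q + 22))
Before skip: (2*tot > -4 → (tot > 0 ∨ 2*q > tot - 5)) ∧ ((¬(2*tot > -4)) → (q > -1 ∨ 6*pos > q + 22))
Before skip: (2*tot > -4 → (tot > 0 ∨ 2*q > tot - 5)) ∧ ((¬(2*tot > -4)) → (q > -1 ∨ 6*pos > q + 22))
The weakest precondition is (2*tot > -4 → (tot > 0 ∨ 2*q > tot - 5)) ∧ ((¬(2*tot > -4)) → (q > -1 ∨ 6*pos > q + 22)).
Check whether (2*tot > -4 → (tot > 0 ∨ 2*q > tot - 9)) ∧ ((¬(2*tot > -4)) → (q > -1 ∨ 6*pos > q + 22)) implies it.
Countermodel: at the initial state pos = 0, q = -3, tot = -1, the precondition holds but the weakest precondition fails.
Answer: invalid


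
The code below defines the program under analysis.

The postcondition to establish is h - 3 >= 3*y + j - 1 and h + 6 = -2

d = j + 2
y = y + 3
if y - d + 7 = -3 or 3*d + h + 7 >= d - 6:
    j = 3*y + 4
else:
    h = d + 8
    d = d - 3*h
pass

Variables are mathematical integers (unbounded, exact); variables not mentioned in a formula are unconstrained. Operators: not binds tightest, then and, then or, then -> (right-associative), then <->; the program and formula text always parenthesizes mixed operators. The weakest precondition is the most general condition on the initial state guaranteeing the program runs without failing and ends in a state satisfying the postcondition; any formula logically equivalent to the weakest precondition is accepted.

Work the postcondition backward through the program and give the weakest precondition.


Working backward. After the program, the postcondition h - 3 >= 3*y + j - 1 and h + 6 = -2 must hold; in canonical form it is h >= j + 3*y + 2 and h = -8.
Before skip: h >= j + 3*y + 2 and h = -8
Then branch requires h >= 6*y + 6 and h = -8; else branch requires d >= j + 3*y - 6 and d = -16.
Before the if: ((y = d - 10 or 2*d + h >= -13) -> (h >= 6*y + 6 and h = -8)) and ((not (y = d - 10 or 2*d + h >= -13)) -> (d >= j + 3*y - 6 and d = -16))
Before y := y + 3: ((y = d - 13 or 2*d + h >= -13) -> (h >= 6*y + 24 and h = -8)) and ((not (y = d - 13 or 2*d + h >= -13)) -> (d >= j + 3*y + 3 and d = -16))
Before d := j + 2: ((y = j - 11 or h + 2*j >= -17) -> (h >= 6*y + 24 and h = -8)) and ((not (y = j - 11 or h + 2*j >= -17)) -> (3*y <= -1 and j = -18))
Answer: WP = ((y = j - 11 or h + 2*j >= -17) -> (h >= 6*y + 24 and h = -8)) and ((not (y = j - 11 or h + 2*j >= -17)) -> (3*y <= -1 and j = -18))


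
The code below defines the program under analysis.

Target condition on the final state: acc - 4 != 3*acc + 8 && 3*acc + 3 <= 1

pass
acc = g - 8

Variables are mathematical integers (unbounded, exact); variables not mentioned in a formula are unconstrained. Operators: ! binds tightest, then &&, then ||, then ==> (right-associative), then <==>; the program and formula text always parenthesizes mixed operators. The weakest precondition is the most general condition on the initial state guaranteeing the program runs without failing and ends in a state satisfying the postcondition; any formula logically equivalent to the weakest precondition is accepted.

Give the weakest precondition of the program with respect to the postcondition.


Working backward. After the program, the postcondition acc - 4 != 3*acc + 8 && 3*acc + 3 <= 1 must hold; in canonical form it is 2*acc != -12 && 3*acc <= -2.
Before acc := g - 8: 2*g != 4 && 3*g <= 22
Before skip: 2*g != 4 && 3*g <= 22
Answer: WP = 2*g != 4 && 3*g <= 22


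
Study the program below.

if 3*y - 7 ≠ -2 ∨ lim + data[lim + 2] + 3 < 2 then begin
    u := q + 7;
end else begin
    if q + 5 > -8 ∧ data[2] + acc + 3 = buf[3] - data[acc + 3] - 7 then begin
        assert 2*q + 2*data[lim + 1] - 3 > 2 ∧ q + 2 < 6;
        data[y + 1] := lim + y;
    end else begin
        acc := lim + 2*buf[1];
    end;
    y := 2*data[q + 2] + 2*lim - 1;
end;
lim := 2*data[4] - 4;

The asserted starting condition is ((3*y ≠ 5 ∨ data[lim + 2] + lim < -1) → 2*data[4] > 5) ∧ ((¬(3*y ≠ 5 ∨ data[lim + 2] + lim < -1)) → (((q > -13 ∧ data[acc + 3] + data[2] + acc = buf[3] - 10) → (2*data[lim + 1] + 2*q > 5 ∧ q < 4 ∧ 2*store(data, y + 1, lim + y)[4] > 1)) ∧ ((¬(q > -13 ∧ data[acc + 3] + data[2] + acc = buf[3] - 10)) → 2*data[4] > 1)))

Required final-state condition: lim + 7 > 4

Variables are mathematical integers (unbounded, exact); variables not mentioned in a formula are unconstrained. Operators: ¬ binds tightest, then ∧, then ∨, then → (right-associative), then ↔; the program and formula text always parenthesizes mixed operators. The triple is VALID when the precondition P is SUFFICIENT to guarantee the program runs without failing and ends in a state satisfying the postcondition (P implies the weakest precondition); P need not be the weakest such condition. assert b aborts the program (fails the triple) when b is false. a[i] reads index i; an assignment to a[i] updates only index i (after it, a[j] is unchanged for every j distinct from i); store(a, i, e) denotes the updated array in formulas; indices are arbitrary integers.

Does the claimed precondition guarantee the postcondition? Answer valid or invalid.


Working backward. After the program, the postcondition lim + 7 > 4 must hold; in canonical form it is lim > -3.
Before lim := 2*data[4] - 4: 2*data[4] > 1
Then branch requires 2*data[4] > 1; else branch requires ((q > -13 ∧ data[acc + 3] + data[2] + acc = buf[3] - 10) → (2*data[lim + 1] + 2*q > 5 ∧ q < 4 ∧ 2*store(data, y + 1, lim + y)[4] > 1)) ∧ ((¬(q > -13 ∧ data[acc + 3] + data[2] + acc = buf[3] - 10)) → 2*data[4] > 1).
Before the if: ((3*y ≠ 5 ∨ data[lim + 2] + lim < -1) → 2*data[4] > 1) ∧ ((¬(3*y ≠ 5 ∨ data[lim + 2] + lim < -1)) → (((q > -13 ∧ data[acc + 3] + data[2] + acc = buf[3] - 10) → (2*data[lim + 1] + 2*q > 5 ∧ q < 4 ∧ 2*store(data, y + 1, lim + y)[4] > 1)) ∧ ((¬(q > -13 ∧ data[acc + 3] + data[2] + acc = buf[3] - 10)) → 2*data[4] > 1)))
The weakest precondition is ((3*y ≠ 5 ∨ data[lim + 2] + lim < -1) → 2*data[4] > 1) ∧ ((¬(3*y ≠ 5 ∨ data[lim + 2] + lim < -1)) → (((q > -13 ∧ data[acc + 3] + data[2] + acc = buf[3] - 10) → (2*data[lim + 1] + 2*q > 5 ∧ q < 4 ∧ 2*store(data, y + 1, lim + y)[4] > 1)) ∧ ((¬(q > -13 ∧ data[acc + 3] + data[2] + acc = buf[3] - 10)) → 2*data[4] > 1))).
Check whether ((3*y ≠ 5 ∨ data[lim + 2] + lim < -1) → 2*data[4] > 5) ∧ ((¬(3*y ≠ 5 ∨ data[lim + 2] + lim < -1)) → (((q > -13 ∧ data[acc + 3] + data[2] + acc = buf[3] - 10) → (2*data[lim + 1] + 2*q > 5 ∧ q < 4 ∧ 2*store(data, y + 1, lim + y)[4] > 1)) ∧ ((¬(q > -13 ∧ data[acc + 3] + data[2] + acc = buf[3] - 10)) → 2*data[4] > 1))) implies it.
Every state satisfying the precondition satisfies the weakest precondition: the implication holds.
Answer: valid


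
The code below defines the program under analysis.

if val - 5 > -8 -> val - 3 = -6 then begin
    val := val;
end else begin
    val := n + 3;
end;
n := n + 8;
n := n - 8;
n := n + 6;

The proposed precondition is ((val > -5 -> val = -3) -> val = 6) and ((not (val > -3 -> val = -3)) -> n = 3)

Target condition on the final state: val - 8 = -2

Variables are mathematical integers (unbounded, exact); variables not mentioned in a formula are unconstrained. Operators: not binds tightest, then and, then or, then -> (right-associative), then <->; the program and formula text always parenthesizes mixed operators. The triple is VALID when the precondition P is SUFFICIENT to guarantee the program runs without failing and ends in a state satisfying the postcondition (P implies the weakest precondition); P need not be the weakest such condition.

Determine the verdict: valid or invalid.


Working backward. After the program, the postcondition val - 8 = -2 must hold; in canonical form it is val = 6.
Before n := n + 6: val = 6
Before n := n - 8: val = 6
Before n := n + 8: val = 6
Then branch requires val = 6; else branch requires n = 3.
Before the if: ((val > -3 -> val = -3) -> val = 6) and ((not (val > -3 -> val = -3)) -> n = 3)
The weakest precondition is ((val > -3 -> val = -3) -> val = 6) and ((not (val > -3 -> val = -3)) -> n = 3).
Check whether ((val > -5 -> val = -3) -> val = 6) and ((not (val > -3 -> val = -3)) -> n = 3) implies it.
Countermodel: at the initial state n = 0, val = -4, the precondition holds but the weakest precondition fails.
Answer: invalid


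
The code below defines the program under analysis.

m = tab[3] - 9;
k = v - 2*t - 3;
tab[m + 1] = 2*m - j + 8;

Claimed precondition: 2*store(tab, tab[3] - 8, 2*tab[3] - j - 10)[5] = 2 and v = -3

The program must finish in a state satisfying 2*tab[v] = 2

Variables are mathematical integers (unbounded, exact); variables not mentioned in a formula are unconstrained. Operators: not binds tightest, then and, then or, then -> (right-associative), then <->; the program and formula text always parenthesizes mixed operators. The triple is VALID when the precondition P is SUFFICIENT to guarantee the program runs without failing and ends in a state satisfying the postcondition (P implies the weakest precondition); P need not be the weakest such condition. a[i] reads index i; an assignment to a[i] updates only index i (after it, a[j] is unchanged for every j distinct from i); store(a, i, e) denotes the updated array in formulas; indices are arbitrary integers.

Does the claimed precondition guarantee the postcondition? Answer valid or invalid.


Working backward. After the program, 2*tab[v] = 2 must hold.
Before tab[m + 1] := 2*m - j + 8: 2*store(tab, m + 1, -j + 2*m + 8)[v] = 2
Before k := v - 2*t - 3: 2*store(tab, m + 1, -j + 2*m + 8)[v] = 2
Before m := tab[3] - 9: 2*store(tab, tab[3] - 8, 2*tab[3] - j - 10)[v] = 2
The weakest precondition is 2*store(tab, tab[3] - 8, 2*tab[3] - j - 10)[v] = 2.
Check whether 2*store(tab, tab[3] - 8, 2*tab[3] - j - 10)[5] = 2 and v = -3 implies it.
Countermodel: at the initial state j = 0, tab = {[-3] = 11, [-2] = 4, [3] = 6, [5] = 1, elsewhere 4}, v = -3, the precondition holds but the weakest precondition fails.
Answer: invalid


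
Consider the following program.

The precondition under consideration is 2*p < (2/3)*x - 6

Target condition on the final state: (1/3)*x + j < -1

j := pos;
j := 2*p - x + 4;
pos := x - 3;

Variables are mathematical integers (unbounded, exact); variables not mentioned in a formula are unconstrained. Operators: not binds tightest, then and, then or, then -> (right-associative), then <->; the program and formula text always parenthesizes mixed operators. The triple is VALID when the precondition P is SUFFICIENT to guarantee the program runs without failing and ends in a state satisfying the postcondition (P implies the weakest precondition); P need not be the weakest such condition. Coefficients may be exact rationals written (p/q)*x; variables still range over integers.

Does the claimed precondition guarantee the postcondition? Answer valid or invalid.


Working backward. After the program, the postcondition (1/3)*x + j < -1 must hold; in canonical form it is j + (1/3)*x < -1.
Before pos := x - 3: j + (1/3)*x < -1
Before j := 2*p - x + 4: 2*p < (2/3)*x - 5
Before j := pos: 2*p < (2/3)*x - 5
The weakest precondition is 2*p < (2/3)*x - 5.
Check whether 2*p < (2/3)*x - 6 implies it.
Every state satisfying the precondition satisfies the weakest precondition: the implication holds.
Answer: valid


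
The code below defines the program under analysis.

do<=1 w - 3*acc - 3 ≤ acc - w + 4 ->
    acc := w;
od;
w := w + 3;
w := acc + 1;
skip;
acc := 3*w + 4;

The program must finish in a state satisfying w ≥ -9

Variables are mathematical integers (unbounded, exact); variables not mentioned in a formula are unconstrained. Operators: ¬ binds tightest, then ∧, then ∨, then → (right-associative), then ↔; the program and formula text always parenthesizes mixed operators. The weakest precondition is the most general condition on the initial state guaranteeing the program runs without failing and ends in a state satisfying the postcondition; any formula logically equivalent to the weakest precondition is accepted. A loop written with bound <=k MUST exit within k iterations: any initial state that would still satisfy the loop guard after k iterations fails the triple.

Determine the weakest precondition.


Working backward. After the program, w ≥ -9 must hold.
Before acc := 3*w + 4: w ≥ -9
Before skip: w ≥ -9
Before w := acc + 1: acc ≥ -10
Before w := w + 3: acc ≥ -10
Before the loop (bound <=1), unroll the exhaustion recursion (WP_0 = exit-now case; WP_j = one more guarded iteration, up to j = 1):
  WP_0: (¬(2*w ≤ 4*acc + 7)) ∧ acc ≥ -10
  WP_1: (2*w ≤ 4*acc + 7 → ((¬(2*w ≥ -7)) ∧ w ≥ -10)) ∧ ((¬(2*w ≤ 4*acc + 7)) → acc ≥ -10)
So before the loop: (2*w ≤ 4*acc + 7 → ((¬(2*w ≥ -7)) ∧ w ≥ -10)) ∧ ((¬(2*w ≤ 4*acc + 7)) → acc ≥ -10)
Answer: WP = (2*w ≤ 4*acc + 7 → ((¬(2*w ≥ -7)) ∧ w ≥ -10)) ∧ ((¬(2*w ≤ 4*acc + 7)) → acc ≥ -10)


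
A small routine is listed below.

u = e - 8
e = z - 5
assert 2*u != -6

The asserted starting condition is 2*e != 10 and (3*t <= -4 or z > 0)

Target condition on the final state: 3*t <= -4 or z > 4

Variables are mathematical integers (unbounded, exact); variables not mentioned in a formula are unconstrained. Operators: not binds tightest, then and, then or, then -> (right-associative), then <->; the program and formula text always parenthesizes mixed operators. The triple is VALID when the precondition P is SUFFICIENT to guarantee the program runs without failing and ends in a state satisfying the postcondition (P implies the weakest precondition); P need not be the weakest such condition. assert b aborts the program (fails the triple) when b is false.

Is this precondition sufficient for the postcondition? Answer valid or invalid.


Working backward. After the program, 3*t <= -4 or z > 4 must hold.
Before assert 2*u != -6: 2*u != -6 and (3*t <= -4 or z > 4)
Before e := z - 5: 2*u != -6 and (3*t <= -4 or z > 4)
Before u := e - 8: 2*e != 10 and (3*t <= -4 or z > 4)
The weakest precondition is 2*e != 10 and (3*t <= -4 or z > 4).
Check whether 2*e != 10 and (3*t <= -4 or z > 0) implies it.
Countermodel: at the initial state e = 6, t = -1, z = 1, the precondition holds but the weakest precondition fails.
Answer: invalid


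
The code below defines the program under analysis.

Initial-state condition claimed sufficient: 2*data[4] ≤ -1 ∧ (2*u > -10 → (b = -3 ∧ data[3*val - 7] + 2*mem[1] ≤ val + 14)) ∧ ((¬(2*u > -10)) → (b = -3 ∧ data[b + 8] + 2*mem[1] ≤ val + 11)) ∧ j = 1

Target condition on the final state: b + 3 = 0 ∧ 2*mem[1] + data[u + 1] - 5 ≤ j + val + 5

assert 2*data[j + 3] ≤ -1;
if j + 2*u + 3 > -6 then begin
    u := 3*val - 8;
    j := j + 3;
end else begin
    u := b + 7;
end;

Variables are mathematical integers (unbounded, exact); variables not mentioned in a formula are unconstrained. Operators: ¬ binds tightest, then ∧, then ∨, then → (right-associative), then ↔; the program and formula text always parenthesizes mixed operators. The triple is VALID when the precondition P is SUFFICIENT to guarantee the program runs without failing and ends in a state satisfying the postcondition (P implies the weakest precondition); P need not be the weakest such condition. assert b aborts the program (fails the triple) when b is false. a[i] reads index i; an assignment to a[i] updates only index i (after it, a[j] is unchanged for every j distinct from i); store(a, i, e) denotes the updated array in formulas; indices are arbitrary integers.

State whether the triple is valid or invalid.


Working backward. After the program, the postcondition b + 3 = 0 ∧ 2*mem[1] + data[u + 1] - 5 ≤ j + val + 5 must hold; in canonical form it is b = -3 ∧ data[u + 1] + 2*mem[1] ≤ j + val + 10.
Then branch requires b = -3 ∧ data[3*val - 7] + 2*mem[1] ≤ j + val + 13; else branch requires b = -3 ∧ data[b + 8] + 2*mem[1] ≤ j + val + 10.
Before the if: (j + 2*u > -9 → (b = -3 ∧ data[3*val - 7] + 2*mem[1] ≤ j + val + 13)) ∧ ((¬(j + 2*u > -9)) → (b = -3 ∧ data[b + 8] + 2*mem[1] ≤ j + val + 10))
Before assert 2*data[j + 3] ≤ -1: 2*data[j + 3] ≤ -1 ∧ (j + 2*u > -9 → (b = -3 ∧ data[3*val - 7] + 2*mem[1] ≤ j + val + 13)) ∧ ((¬(j + 2*u > -9)) → (b = -3 ∧ data[b + 8] + 2*mem[1] ≤ j + val + 10))
The weakest precondition is 2*data[j + 3] ≤ -1 ∧ (j + 2*u > -9 → (b = -3 ∧ data[3*val - 7] + 2*mem[1] ≤ j + val + 13)) ∧ ((¬(j + 2*u > -9)) → (b = -3 ∧ data[b + 8] + 2*mem[1] ≤ j + val + 10)).
Check whether 2*data[4] ≤ -1 ∧ (2*u > -10 → (b = -3 ∧ data[3*val - 7] + 2*mem[1] ≤ val + 14)) ∧ ((¬(2*u > -10)) → (b = -3 ∧ data[b + 8] + 2*mem[1] ≤ val + 11)) ∧ j = 1 implies it.
Every state satisfying the precondition satisfies the weakest precondition: the implication holds.
Answer: valid


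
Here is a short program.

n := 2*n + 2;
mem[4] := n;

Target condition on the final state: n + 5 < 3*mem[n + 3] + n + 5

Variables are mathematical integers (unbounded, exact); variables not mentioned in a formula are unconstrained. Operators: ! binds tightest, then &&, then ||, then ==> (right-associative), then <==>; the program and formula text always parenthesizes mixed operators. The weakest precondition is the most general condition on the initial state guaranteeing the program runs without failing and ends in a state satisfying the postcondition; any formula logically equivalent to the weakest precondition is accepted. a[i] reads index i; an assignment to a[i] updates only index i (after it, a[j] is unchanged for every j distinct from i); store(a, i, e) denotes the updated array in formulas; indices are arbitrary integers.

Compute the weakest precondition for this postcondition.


Working backward. After the program, the postcondition n + 5 < 3*mem[n + 3] + n + 5 must hold; in canonical form it is 3*mem[n + 3] > 0.
Before mem[4] := n: 3*store(mem, 4, n)[n + 3] > 0
Before n := 2*n + 2: 3*store(mem, 4, 2*n + 2)[2*n + 5] > 0
Answer: WP = 3*store(mem, 4, 2*n + 2)[2*n + 5] > 0


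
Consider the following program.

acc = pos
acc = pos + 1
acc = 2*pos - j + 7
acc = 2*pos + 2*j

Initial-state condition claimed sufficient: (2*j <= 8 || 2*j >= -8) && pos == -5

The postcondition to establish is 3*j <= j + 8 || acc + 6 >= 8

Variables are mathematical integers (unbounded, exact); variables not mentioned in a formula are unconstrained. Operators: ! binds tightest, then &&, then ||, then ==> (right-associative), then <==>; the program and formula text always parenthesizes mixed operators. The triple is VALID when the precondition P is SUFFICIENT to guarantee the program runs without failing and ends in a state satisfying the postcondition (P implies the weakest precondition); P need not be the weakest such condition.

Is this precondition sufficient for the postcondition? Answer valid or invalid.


Working backward. After the program, the postcondition 3*j <= j + 8 || acc + 6 >= 8 must hold; in canonical form it is 2*j <= 8 || acc >= 2.
Before acc := 2*pos + 2*j: 2*j <= 8 || 2*j + 2*pos >= 2
Before acc := 2*pos - j + 7: 2*j <= 8 || 2*j + 2*pos >= 2
Before acc := pos + 1: 2*j <= 8 || 2*j + 2*pos >= 2
Before acc := pos: 2*j <= 8 || 2*j + 2*pos >= 2
The weakest precondition is 2*j <= 8 || 2*j + 2*pos >= 2.
Check whether (2*j <= 8 || 2*j >= -8) && pos == -5 implies it.
Countermodel: at the initial state j = 5, pos = -5, the precondition holds but the weakest precondition fails.
Answer: invalid


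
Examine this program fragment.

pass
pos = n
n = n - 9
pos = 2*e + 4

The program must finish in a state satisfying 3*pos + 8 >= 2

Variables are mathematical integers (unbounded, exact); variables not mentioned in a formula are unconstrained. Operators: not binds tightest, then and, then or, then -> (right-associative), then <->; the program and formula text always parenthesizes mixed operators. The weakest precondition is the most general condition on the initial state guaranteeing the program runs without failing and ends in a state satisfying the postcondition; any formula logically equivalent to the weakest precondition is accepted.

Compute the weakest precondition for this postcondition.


Working backward. After the program, the postcondition 3*pos + 8 >= 2 must hold; in canonical form it is 3*pos >= -6.
Before pos := 2*e + 4: 6*e >= -18
Before n := n - 9: 6*e >= -18
Before pos := n: 6*e >= -18
Before skip: 6*e >= -18
Answer: WP = 6*e >= -18


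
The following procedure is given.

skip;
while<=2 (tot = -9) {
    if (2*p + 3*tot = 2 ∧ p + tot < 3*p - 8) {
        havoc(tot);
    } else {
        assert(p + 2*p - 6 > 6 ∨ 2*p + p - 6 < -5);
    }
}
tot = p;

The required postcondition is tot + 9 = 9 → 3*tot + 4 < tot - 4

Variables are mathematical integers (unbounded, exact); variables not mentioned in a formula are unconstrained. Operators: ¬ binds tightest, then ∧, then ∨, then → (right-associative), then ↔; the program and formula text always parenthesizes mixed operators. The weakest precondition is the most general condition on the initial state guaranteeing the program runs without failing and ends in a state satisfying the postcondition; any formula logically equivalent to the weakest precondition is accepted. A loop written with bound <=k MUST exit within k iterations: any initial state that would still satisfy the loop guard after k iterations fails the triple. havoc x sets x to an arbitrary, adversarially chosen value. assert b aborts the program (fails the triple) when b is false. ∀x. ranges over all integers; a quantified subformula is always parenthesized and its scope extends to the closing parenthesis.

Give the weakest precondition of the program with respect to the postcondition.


Working backward. After the program, the postcondition tot + 9 = 9 → 3*tot + 4 < tot - 4 must hold; in canonical form it is tot = 0 → 2*tot < -8.
Before tot := p: p = 0 → 2*p < -8
Before the loop (bound <=2), unroll the exhaustion recursion (WP_0 = exit-now case; WP_j = one more guarded iteration, up to j = 2):
  WP_0: (¬(tot = -9)) ∧ (p = 0 → 2*p < -8)
  WP_1: (tot = -9 → (((2*p + 3*tot = 2 ∧ tot < 2*p - 8) → (∀tot_1. ((¬(tot_1 = -9)) ∧ (p = 0 → 2*p < -8)))) ∧ ((¬(2*p + 3*tot = 2 ∧ tot < 2*p - 8)) → ((3*p > 12 ∨ 3*p < 1) ∧ (¬(tot = -9)) ∧ (p = 0 → 2*p < -8))))) ∧ ((¬(tot = -9)) → (p = 0 → 2*p < -8))
  WP_2: (tot = -9 → (((2*p + 3*tot = 2 ∧ tot < 2*p - 8) → (∀tot_2. ((tot_2 = -9 → (((2*p + 3*tot_2 = 2 ∧ tot_2 < 2*p - 8) → (∀tot_1. ((¬(tot_1 = -9)) ∧ (p = 0 → 2*p < -8)))) ∧ ((¬(2*p + 3*tot_2 = 2 ∧ tot_2 < 2*p - 8)) → ((3*p > 12 ∨ 3*p < 1) ∧ (¬(tot_2 = -9)) ∧ (p = 0 → 2*p < -8))))) ∧ ((¬(tot_2 = -9)) → (p = 0 → 2*p < -8))))) ∧ ((¬(2*p + 3*tot = 2 ∧ tot < 2*p - 8)) → ((3*p > 12 ∨ 3*p < 1) ∧ (tot = -9 → (((2*p + 3*tot = 2 ∧ tot < 2*p - 8) → (∀tot_1. ((¬(tot_1 = -9)) ∧ (p = 0 → 2*p < -8)))) ∧ ((¬(2*p + 3*tot = 2 ∧ tot < 2*p - 8)) → ((3*p > 12 ∨ 3*p < 1) ∧ (¬(tot = -9)) ∧ (p = 0 → 2*p < -8))))) ∧ ((¬(tot = -9)) → (p = 0 → 2*p < -8)))))) ∧ ((¬(tot = -9)) → (p = 0 → 2*p < -8))
So before the loop: (tot = -9 → (((2*p + 3*tot = 2 ∧ tot < 2*p - 8) → (∀tot_2. ((tot_2 = -9 → (((2*p + 3*tot_2 = 2 ∧ tot_2 < 2*p - 8) → (∀tot_1. ((¬(tot_1 = -9)) ∧ (p = 0 → 2*p < -8)))) ∧ ((¬(2*p + 3*tot_2 = 2 ∧ tot_2 < 2*p - 8)) → ((3*p > 12 ∨ 3*p < 1) ∧ (¬(tot_2 = -9)) ∧ (p = 0 → 2*p < -8))))) ∧ ((¬(tot_2 = -9)) → (p = 0 → 2*p < -8))))) ∧ ((¬(2*p + 3*tot = 2 ∧ tot < 2*p - 8)) → ((3*p > 12 ∨ 3*p < 1) ∧ (tot = -9 → (((2*p + 3*tot = 2 ∧ tot < 2*p - 8) → (∀tot_1. ((¬(tot_1 = -9)) ∧ (p = 0 → 2*p < -8)))) ∧ ((¬(2*p + 3*tot = 2 ∧ tot < 2*p - 8)) → ((3*p > 12 ∨ 3*p < 1) ∧ (¬(tot = -9)) ∧ (p = 0 → 2*p < -8))))) ∧ ((¬(tot = -9)) → (p = 0 → 2*p < -8)))))) ∧ ((¬(tot = -9)) → (p = 0 → 2*p < -8))
Before skip: (tot = -9 → (((2*p + 3*tot = 2 ∧ tot < 2*p - 8) → (∀tot_2. ((tot_2 = -9 → (((2*p + 3*tot_2 = 2 ∧ tot_2 < 2*p - 8) → (∀tot_1. ((¬(tot_1 = -9)) ∧ (p = 0 → 2*p < -8)))) ∧ ((¬(2*p + 3*tot_2 = 2 ∧ tot_2 < 2*p - 8)) → ((3*p > 12 ∨ 3*p < 1) ∧ (¬(tot_2 = -9)) ∧ (p = 0 → 2*p < -8))))) ∧ ((¬(tot_2 = -9)) → (p = 0 → 2*p < -8))))) ∧ ((¬(2*p + 3*tot = 2 ∧ tot < 2*p - 8)) → ((3*p > 12 ∨ 3*p < 1) ∧ (tot = -9 → (((2*p + 3*tot = 2 ∧ tot < 2*p - 8) → (∀tot_1. ((¬(tot_1 = -9)) ∧ (p = 0 → 2*p < -8)))) ∧ ((¬(2*p + 3*tot = 2 ∧ tot < 2*p - 8)) → ((3*p > 12 ∨ 3*p < 1) ∧ (¬(tot = -9)) ∧ (p = 0 → 2*p < -8))))) ∧ ((¬(tot = -9)) → (p = 0 → 2*p < -8)))))) ∧ ((¬(tot = -9)) → (p = 0 → 2*p < -8))
Answer: WP = (tot = -9 → (((2*p + 3*tot = 2 ∧ tot < 2*p - 8) → (∀tot_2. ((tot_2 = -9 → (((2*p + 3*tot_2 = 2 ∧ tot_2 < 2*p - 8) → (∀tot_1. ((¬(tot_1 = -9)) ∧ (p = 0 → 2*p < -8)))) ∧ ((¬(2*p + 3*tot_2 = 2 ∧ tot_2 < 2*p - 8)) → ((3*p > 12 ∨ 3*p < 1) ∧ (¬(tot_2 = -9)) ∧ (p = 0 → 2*p < -8))))) ∧ ((¬(tot_2 = -9)) → (p = 0 → 2*p < -8))))) ∧ ((¬(2*p + 3*tot = 2 ∧ tot < 2*p - 8)) → ((3*p > 12 ∨ 3*p < 1) ∧ (tot = -9 → (((2*p + 3*tot = 2 ∧ tot < 2*p - 8) → (∀tot_1. ((¬(tot_1 = -9)) ∧ (p = 0 → 2*p < -8)))) ∧ ((¬(2*p + 3*tot = 2 ∧ tot < 2*p - 8)) → ((3*p > 12 ∨ 3*p < 1) ∧ (¬(tot = -9)) ∧ (p = 0 → 2*p < -8))))) ∧ ((¬(tot = -9)) → (p = 0 → 2*p < -8)))))) ∧ ((¬(tot = -9)) → (p = 0 → 2*p < -8))
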